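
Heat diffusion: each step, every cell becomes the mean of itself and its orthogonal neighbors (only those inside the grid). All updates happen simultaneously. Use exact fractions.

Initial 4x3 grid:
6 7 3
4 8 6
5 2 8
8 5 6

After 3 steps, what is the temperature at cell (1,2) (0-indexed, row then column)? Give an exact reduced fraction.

Step 1: cell (1,2) = 25/4
Step 2: cell (1,2) = 1349/240
Step 3: cell (1,2) = 8353/1440
Full grid after step 3:
  6047/1080 173/30 12299/2160
  2027/360 2217/400 8353/1440
  431/80 3401/600 8113/1440
  3997/720 15929/2880 1567/270

Answer: 8353/1440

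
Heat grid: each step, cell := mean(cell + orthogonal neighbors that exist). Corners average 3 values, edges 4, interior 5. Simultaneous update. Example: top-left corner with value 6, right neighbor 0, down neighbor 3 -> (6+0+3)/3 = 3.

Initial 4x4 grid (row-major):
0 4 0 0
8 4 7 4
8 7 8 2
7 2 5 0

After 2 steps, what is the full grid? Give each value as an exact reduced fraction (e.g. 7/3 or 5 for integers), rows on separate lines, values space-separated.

Answer: 11/3 59/16 641/240 22/9
45/8 117/25 112/25 761/240
719/120 607/100 469/100 893/240
221/36 307/60 257/60 115/36

Derivation:
After step 1:
  4 2 11/4 4/3
  5 6 23/5 13/4
  15/2 29/5 29/5 7/2
  17/3 21/4 15/4 7/3
After step 2:
  11/3 59/16 641/240 22/9
  45/8 117/25 112/25 761/240
  719/120 607/100 469/100 893/240
  221/36 307/60 257/60 115/36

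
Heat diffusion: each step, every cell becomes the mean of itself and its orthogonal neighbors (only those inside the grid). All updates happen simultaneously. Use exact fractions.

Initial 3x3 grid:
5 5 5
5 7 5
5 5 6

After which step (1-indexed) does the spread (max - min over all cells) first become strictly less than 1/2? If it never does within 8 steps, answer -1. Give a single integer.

Answer: 2

Derivation:
Step 1: max=23/4, min=5, spread=3/4
Step 2: max=101/18, min=209/40, spread=139/360
  -> spread < 1/2 first at step 2
Step 3: max=79123/14400, min=947/180, spread=1121/4800
Step 4: max=355109/64800, min=768301/144000, spread=187471/1296000
Step 5: max=21123223/3888000, min=3459683/648000, spread=2921/31104
Step 6: max=1266962381/233280000, min=208596751/38880000, spread=24611/373248
Step 7: max=75797140207/13996800000, min=12524872847/2332800000, spread=207329/4478976
Step 8: max=4544268139829/839808000000, min=752829494659/139968000000, spread=1746635/53747712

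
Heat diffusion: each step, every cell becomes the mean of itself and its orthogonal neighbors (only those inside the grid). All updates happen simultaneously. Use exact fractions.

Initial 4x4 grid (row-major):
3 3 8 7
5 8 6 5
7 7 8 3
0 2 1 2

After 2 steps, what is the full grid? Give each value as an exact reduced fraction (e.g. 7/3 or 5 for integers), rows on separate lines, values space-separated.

After step 1:
  11/3 11/2 6 20/3
  23/4 29/5 7 21/4
  19/4 32/5 5 9/2
  3 5/2 13/4 2
After step 2:
  179/36 629/120 151/24 215/36
  599/120 609/100 581/100 281/48
  199/40 489/100 523/100 67/16
  41/12 303/80 51/16 13/4

Answer: 179/36 629/120 151/24 215/36
599/120 609/100 581/100 281/48
199/40 489/100 523/100 67/16
41/12 303/80 51/16 13/4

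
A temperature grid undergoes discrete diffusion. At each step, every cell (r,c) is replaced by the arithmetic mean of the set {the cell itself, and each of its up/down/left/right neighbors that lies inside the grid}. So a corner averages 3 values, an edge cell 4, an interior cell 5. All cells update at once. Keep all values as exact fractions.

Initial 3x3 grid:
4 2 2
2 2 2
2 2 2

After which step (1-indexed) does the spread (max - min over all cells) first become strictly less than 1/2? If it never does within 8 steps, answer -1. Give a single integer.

Answer: 3

Derivation:
Step 1: max=8/3, min=2, spread=2/3
Step 2: max=23/9, min=2, spread=5/9
Step 3: max=257/108, min=2, spread=41/108
  -> spread < 1/2 first at step 3
Step 4: max=15091/6480, min=371/180, spread=347/1296
Step 5: max=884537/388800, min=3757/1800, spread=2921/15552
Step 6: max=52484539/23328000, min=457483/216000, spread=24611/186624
Step 7: max=3118082033/1399680000, min=10376741/4860000, spread=207329/2239488
Step 8: max=185991552451/83980800000, min=557201599/259200000, spread=1746635/26873856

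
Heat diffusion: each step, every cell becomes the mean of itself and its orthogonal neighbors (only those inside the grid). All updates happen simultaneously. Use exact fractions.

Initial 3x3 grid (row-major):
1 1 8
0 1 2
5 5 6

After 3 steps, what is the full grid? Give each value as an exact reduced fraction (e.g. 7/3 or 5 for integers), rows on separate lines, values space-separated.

After step 1:
  2/3 11/4 11/3
  7/4 9/5 17/4
  10/3 17/4 13/3
After step 2:
  31/18 533/240 32/9
  151/80 74/25 281/80
  28/9 823/240 77/18
After step 3:
  2099/1080 37651/14400 418/135
  11617/4800 1401/500 17167/4800
  1517/540 49601/14400 4039/1080

Answer: 2099/1080 37651/14400 418/135
11617/4800 1401/500 17167/4800
1517/540 49601/14400 4039/1080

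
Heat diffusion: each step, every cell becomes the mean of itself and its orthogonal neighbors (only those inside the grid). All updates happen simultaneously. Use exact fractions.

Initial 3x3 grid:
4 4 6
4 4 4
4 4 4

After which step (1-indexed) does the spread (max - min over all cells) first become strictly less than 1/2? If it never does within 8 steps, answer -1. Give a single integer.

Step 1: max=14/3, min=4, spread=2/3
Step 2: max=41/9, min=4, spread=5/9
Step 3: max=473/108, min=4, spread=41/108
  -> spread < 1/2 first at step 3
Step 4: max=28051/6480, min=731/180, spread=347/1296
Step 5: max=1662137/388800, min=7357/1800, spread=2921/15552
Step 6: max=99140539/23328000, min=889483/216000, spread=24611/186624
Step 7: max=5917442033/1399680000, min=20096741/4860000, spread=207329/2239488
Step 8: max=353953152451/83980800000, min=1075601599/259200000, spread=1746635/26873856

Answer: 3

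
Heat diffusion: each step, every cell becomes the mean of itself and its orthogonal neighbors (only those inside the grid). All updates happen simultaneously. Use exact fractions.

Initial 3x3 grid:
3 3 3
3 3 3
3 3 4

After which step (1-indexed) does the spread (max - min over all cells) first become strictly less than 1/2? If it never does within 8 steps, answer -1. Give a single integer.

Step 1: max=10/3, min=3, spread=1/3
  -> spread < 1/2 first at step 1
Step 2: max=59/18, min=3, spread=5/18
Step 3: max=689/216, min=3, spread=41/216
Step 4: max=41011/12960, min=1091/360, spread=347/2592
Step 5: max=2439737/777600, min=10957/3600, spread=2921/31104
Step 6: max=145796539/46656000, min=1321483/432000, spread=24611/373248
Step 7: max=8716802033/2799360000, min=29816741/9720000, spread=207329/4478976
Step 8: max=521914752451/167961600000, min=1594001599/518400000, spread=1746635/53747712

Answer: 1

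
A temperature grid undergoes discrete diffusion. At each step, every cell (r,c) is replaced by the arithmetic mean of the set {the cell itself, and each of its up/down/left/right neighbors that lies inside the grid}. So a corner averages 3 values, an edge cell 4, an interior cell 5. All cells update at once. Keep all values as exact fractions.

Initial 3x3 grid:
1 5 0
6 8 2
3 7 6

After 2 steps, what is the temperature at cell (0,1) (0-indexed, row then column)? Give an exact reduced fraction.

Answer: 463/120

Derivation:
Step 1: cell (0,1) = 7/2
Step 2: cell (0,1) = 463/120
Full grid after step 2:
  4 463/120 59/18
  583/120 118/25 127/30
  95/18 329/60 5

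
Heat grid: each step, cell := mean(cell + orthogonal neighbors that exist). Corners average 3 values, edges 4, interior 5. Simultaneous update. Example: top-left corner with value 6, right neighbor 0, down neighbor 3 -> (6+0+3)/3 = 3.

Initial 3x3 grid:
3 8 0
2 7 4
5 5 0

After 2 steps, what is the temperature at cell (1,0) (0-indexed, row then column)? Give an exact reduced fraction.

Step 1: cell (1,0) = 17/4
Step 2: cell (1,0) = 1067/240
Full grid after step 2:
  157/36 541/120 15/4
  1067/240 419/100 299/80
  25/6 329/80 10/3

Answer: 1067/240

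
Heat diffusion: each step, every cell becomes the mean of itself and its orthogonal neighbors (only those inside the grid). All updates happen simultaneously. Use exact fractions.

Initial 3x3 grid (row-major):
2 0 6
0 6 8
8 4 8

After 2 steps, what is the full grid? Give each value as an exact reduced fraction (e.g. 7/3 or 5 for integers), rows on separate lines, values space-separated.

After step 1:
  2/3 7/2 14/3
  4 18/5 7
  4 13/2 20/3
After step 2:
  49/18 373/120 91/18
  46/15 123/25 329/60
  29/6 623/120 121/18

Answer: 49/18 373/120 91/18
46/15 123/25 329/60
29/6 623/120 121/18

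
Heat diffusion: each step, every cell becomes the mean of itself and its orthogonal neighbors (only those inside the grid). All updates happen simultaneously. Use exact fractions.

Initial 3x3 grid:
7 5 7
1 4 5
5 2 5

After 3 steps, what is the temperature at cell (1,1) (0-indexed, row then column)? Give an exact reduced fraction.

Answer: 25291/6000

Derivation:
Step 1: cell (1,1) = 17/5
Step 2: cell (1,1) = 453/100
Step 3: cell (1,1) = 25291/6000
Full grid after step 3:
  2381/540 23581/4800 1343/270
  19931/4800 25291/6000 68693/14400
  7789/2160 3623/900 1001/240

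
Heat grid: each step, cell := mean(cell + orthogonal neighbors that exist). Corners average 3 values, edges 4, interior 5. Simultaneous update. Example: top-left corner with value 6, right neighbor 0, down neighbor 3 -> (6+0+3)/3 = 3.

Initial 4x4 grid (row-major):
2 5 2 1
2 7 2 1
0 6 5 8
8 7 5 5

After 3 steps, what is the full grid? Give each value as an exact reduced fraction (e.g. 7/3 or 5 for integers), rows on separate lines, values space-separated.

After step 1:
  3 4 5/2 4/3
  11/4 22/5 17/5 3
  4 5 26/5 19/4
  5 13/2 11/2 6
After step 2:
  13/4 139/40 337/120 41/18
  283/80 391/100 37/10 749/240
  67/16 251/50 477/100 379/80
  31/6 11/2 29/5 65/12
After step 3:
  821/240 4033/1200 2207/720 5909/2160
  2977/800 7857/2000 21971/6000 4981/1440
  10747/2400 1871/400 9611/2000 3609/800
  713/144 3223/600 3223/600 3829/720

Answer: 821/240 4033/1200 2207/720 5909/2160
2977/800 7857/2000 21971/6000 4981/1440
10747/2400 1871/400 9611/2000 3609/800
713/144 3223/600 3223/600 3829/720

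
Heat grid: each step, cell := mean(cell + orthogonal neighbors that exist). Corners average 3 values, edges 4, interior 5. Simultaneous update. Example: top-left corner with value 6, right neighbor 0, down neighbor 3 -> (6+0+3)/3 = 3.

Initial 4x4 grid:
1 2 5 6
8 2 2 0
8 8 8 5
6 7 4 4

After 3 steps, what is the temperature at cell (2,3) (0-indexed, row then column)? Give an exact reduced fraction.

Step 1: cell (2,3) = 17/4
Step 2: cell (2,3) = 517/120
Step 3: cell (2,3) = 16027/3600
Full grid after step 3:
  4427/1080 26779/7200 26107/7200 7579/2160
  35119/7200 2767/600 4901/1200 13991/3600
  14693/2400 11321/2000 2987/600 16027/3600
  4747/720 1239/200 9761/1800 5227/1080

Answer: 16027/3600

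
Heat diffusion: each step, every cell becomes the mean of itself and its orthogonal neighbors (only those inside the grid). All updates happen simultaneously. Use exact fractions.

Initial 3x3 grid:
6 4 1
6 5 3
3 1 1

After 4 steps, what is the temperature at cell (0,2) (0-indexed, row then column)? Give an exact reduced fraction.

Step 1: cell (0,2) = 8/3
Step 2: cell (0,2) = 55/18
Step 3: cell (0,2) = 3479/1080
Step 4: cell (0,2) = 214513/64800
Full grid after step 4:
  132619/32400 268091/72000 214513/64800
  418949/108000 25973/7500 1310671/432000
  231863/64800 457057/144000 91769/32400

Answer: 214513/64800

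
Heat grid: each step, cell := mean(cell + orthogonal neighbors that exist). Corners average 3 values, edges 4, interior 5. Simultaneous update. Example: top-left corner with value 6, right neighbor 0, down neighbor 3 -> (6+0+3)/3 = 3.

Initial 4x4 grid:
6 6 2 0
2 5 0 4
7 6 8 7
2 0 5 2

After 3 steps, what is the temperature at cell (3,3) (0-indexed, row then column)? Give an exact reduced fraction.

Step 1: cell (3,3) = 14/3
Step 2: cell (3,3) = 41/9
Step 3: cell (3,3) = 2383/540
Full grid after step 3:
  2347/540 29263/7200 7621/2400 707/240
  32593/7200 3089/750 7699/2000 4103/1200
  9979/2400 8661/2000 1588/375 15401/3600
  311/80 4757/1200 15491/3600 2383/540

Answer: 2383/540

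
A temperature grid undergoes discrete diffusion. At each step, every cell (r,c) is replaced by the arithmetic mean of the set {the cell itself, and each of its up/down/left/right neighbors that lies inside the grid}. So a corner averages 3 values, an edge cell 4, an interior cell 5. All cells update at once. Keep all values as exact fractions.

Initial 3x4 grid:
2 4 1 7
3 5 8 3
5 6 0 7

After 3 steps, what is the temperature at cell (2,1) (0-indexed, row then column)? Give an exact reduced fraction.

Answer: 30211/7200

Derivation:
Step 1: cell (2,1) = 4
Step 2: cell (2,1) = 1147/240
Step 3: cell (2,1) = 30211/7200
Full grid after step 3:
  2749/720 4481/1200 4007/900 9289/2160
  55487/14400 3281/750 4163/1000 22919/4800
  2353/540 30211/7200 33731/7200 4717/1080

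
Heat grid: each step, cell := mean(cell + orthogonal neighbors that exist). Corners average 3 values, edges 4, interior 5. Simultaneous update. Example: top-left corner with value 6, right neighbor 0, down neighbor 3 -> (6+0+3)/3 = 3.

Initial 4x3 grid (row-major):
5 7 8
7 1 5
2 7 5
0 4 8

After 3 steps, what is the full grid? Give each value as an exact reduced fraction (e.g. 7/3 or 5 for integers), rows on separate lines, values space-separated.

After step 1:
  19/3 21/4 20/3
  15/4 27/5 19/4
  4 19/5 25/4
  2 19/4 17/3
After step 2:
  46/9 473/80 50/9
  1169/240 459/100 173/30
  271/80 121/25 307/60
  43/12 973/240 50/9
After step 3:
  2861/540 25403/4800 12409/2160
  32327/7200 1299/250 9463/1800
  10009/2400 13193/3000 19151/3600
  147/40 64919/14400 10603/2160

Answer: 2861/540 25403/4800 12409/2160
32327/7200 1299/250 9463/1800
10009/2400 13193/3000 19151/3600
147/40 64919/14400 10603/2160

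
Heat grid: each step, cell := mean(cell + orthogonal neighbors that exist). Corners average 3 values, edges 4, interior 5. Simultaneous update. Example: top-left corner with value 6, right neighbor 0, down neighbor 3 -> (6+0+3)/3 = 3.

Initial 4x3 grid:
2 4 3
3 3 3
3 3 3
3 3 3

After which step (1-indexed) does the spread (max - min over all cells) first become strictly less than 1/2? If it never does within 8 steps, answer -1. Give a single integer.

Step 1: max=10/3, min=11/4, spread=7/12
Step 2: max=47/15, min=35/12, spread=13/60
  -> spread < 1/2 first at step 2
Step 3: max=422/135, min=7099/2400, spread=3629/21600
Step 4: max=99601/32400, min=71531/24000, spread=60683/648000
Step 5: max=2981947/972000, min=645811/216000, spread=30319/388800
Step 6: max=177960953/58320000, min=19430767/6480000, spread=61681/1166400
Step 7: max=5329347701/1749600000, min=583369639/194400000, spread=1580419/34992000
Step 8: max=319061917609/104976000000, min=35059225901/11664000000, spread=7057769/209952000

Answer: 2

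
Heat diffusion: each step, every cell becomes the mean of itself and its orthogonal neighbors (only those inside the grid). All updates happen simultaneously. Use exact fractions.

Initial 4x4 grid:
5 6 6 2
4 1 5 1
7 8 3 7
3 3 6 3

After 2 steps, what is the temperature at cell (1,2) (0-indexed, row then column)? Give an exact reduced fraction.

Step 1: cell (1,2) = 16/5
Step 2: cell (1,2) = 223/50
Full grid after step 2:
  55/12 381/80 309/80 23/6
  391/80 423/100 223/50 269/80
  1109/240 51/10 413/100 1103/240
  89/18 1049/240 1193/240 151/36

Answer: 223/50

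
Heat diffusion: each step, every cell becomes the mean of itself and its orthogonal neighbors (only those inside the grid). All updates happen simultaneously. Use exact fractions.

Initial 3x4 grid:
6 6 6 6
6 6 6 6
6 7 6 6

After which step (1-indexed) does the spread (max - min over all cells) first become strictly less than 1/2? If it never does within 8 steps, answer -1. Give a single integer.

Answer: 1

Derivation:
Step 1: max=19/3, min=6, spread=1/3
  -> spread < 1/2 first at step 1
Step 2: max=751/120, min=6, spread=31/120
Step 3: max=6691/1080, min=6, spread=211/1080
Step 4: max=664897/108000, min=10847/1800, spread=14077/108000
Step 5: max=5972407/972000, min=651683/108000, spread=5363/48600
Step 6: max=178700809/29160000, min=362869/60000, spread=93859/1166400
Step 7: max=10707874481/1749600000, min=588536467/97200000, spread=4568723/69984000
Step 8: max=641636435629/104976000000, min=17677618889/2916000000, spread=8387449/167961600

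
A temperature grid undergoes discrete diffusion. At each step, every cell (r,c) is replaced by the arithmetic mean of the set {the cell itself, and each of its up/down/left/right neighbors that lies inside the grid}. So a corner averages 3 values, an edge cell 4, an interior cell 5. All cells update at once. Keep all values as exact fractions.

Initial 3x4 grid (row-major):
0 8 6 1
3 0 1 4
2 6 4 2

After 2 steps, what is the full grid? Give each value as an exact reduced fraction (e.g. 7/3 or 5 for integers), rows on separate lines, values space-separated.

Answer: 101/36 443/120 85/24 29/9
731/240 287/100 317/100 3
95/36 811/240 151/48 103/36

Derivation:
After step 1:
  11/3 7/2 4 11/3
  5/4 18/5 3 2
  11/3 3 13/4 10/3
After step 2:
  101/36 443/120 85/24 29/9
  731/240 287/100 317/100 3
  95/36 811/240 151/48 103/36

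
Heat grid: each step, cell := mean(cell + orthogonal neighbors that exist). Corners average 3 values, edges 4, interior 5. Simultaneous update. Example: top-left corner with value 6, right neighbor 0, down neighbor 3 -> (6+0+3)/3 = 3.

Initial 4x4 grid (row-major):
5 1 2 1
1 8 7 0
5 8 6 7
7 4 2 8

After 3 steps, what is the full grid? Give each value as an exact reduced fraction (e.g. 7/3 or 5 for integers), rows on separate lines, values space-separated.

After step 1:
  7/3 4 11/4 1
  19/4 5 23/5 15/4
  21/4 31/5 6 21/4
  16/3 21/4 5 17/3
After step 2:
  133/36 169/48 247/80 5/2
  13/3 491/100 221/50 73/20
  323/60 277/50 541/100 31/6
  95/18 1307/240 263/48 191/36
After step 3:
  1663/432 27383/7200 8117/2400 739/240
  16489/3600 27269/6000 8591/2000 4721/1200
  18481/3600 32027/6000 31219/6000 17579/3600
  11597/2160 39137/7200 38953/7200 2297/432

Answer: 1663/432 27383/7200 8117/2400 739/240
16489/3600 27269/6000 8591/2000 4721/1200
18481/3600 32027/6000 31219/6000 17579/3600
11597/2160 39137/7200 38953/7200 2297/432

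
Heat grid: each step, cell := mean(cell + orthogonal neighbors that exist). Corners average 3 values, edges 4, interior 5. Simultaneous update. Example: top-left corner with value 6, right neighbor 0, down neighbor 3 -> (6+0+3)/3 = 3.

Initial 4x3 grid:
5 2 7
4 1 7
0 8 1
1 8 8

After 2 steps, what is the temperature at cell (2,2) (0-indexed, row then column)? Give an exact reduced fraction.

Answer: 289/60

Derivation:
Step 1: cell (2,2) = 6
Step 2: cell (2,2) = 289/60
Full grid after step 2:
  119/36 343/80 157/36
  829/240 73/20 74/15
  247/80 47/10 289/60
  25/6 1111/240 215/36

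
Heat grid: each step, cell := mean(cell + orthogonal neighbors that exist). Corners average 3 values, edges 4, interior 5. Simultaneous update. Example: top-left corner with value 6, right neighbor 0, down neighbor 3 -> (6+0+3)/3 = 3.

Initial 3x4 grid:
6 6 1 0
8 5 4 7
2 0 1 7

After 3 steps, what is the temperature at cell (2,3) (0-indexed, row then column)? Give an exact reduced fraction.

Answer: 1381/360

Derivation:
Step 1: cell (2,3) = 5
Step 2: cell (2,3) = 25/6
Step 3: cell (2,3) = 1381/360
Full grid after step 3:
  5423/1080 31447/7200 27007/7200 7651/2160
  7181/1600 4101/1000 22081/6000 27187/7200
  8441/2160 796/225 1449/400 1381/360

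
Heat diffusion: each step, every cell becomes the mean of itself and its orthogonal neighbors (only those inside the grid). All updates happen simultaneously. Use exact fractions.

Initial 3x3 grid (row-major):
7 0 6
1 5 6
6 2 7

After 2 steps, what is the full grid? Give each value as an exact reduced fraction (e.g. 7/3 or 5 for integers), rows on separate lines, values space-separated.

Answer: 143/36 419/120 29/6
793/240 461/100 89/20
17/4 79/20 16/3

Derivation:
After step 1:
  8/3 9/2 4
  19/4 14/5 6
  3 5 5
After step 2:
  143/36 419/120 29/6
  793/240 461/100 89/20
  17/4 79/20 16/3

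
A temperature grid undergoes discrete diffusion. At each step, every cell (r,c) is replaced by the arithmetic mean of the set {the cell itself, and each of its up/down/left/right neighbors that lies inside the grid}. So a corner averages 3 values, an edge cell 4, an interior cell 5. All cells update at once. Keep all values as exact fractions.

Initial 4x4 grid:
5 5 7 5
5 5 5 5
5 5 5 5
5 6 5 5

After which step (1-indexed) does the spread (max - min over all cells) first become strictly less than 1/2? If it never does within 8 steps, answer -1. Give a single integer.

Answer: 3

Derivation:
Step 1: max=17/3, min=5, spread=2/3
Step 2: max=331/60, min=5, spread=31/60
Step 3: max=2911/540, min=365/72, spread=347/1080
  -> spread < 1/2 first at step 3
Step 4: max=287329/54000, min=55291/10800, spread=5437/27000
Step 5: max=2572909/486000, min=1660717/324000, spread=163667/972000
Step 6: max=3836783/729000, min=33338497/6480000, spread=6896167/58320000
Step 7: max=2296350361/437400000, min=15026707291/2916000000, spread=846885347/8748000000
Step 8: max=34349843213/6561000000, min=135324795031/26244000000, spread=2074577821/26244000000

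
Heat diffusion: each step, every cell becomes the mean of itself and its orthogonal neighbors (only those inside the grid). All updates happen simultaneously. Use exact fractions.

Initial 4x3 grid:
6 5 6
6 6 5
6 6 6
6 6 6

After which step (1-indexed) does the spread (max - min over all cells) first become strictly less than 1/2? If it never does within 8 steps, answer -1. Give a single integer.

Answer: 2

Derivation:
Step 1: max=6, min=16/3, spread=2/3
Step 2: max=6, min=447/80, spread=33/80
  -> spread < 1/2 first at step 2
Step 3: max=6, min=12101/2160, spread=859/2160
Step 4: max=10721/1800, min=735997/129600, spread=7183/25920
Step 5: max=641789/108000, min=44316923/7776000, spread=378377/1555200
Step 6: max=6390211/1080000, min=2673698377/466560000, spread=3474911/18662400
Step 7: max=573746011/97200000, min=160878799643/27993600000, spread=174402061/1119744000
Step 8: max=68672183273/11664000000, min=9680411433937/1679616000000, spread=1667063659/13436928000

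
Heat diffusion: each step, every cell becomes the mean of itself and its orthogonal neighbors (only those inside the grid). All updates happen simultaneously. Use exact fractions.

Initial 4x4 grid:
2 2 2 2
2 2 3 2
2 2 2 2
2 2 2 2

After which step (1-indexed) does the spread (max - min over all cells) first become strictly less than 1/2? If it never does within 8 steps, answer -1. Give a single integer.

Answer: 1

Derivation:
Step 1: max=9/4, min=2, spread=1/4
  -> spread < 1/2 first at step 1
Step 2: max=111/50, min=2, spread=11/50
Step 3: max=5167/2400, min=2, spread=367/2400
Step 4: max=23171/10800, min=1213/600, spread=1337/10800
Step 5: max=689669/324000, min=36469/18000, spread=33227/324000
Step 6: max=20654327/9720000, min=220049/108000, spread=849917/9720000
Step 7: max=616914347/291600000, min=3308533/1620000, spread=21378407/291600000
Step 8: max=18462462371/8748000000, min=995688343/486000000, spread=540072197/8748000000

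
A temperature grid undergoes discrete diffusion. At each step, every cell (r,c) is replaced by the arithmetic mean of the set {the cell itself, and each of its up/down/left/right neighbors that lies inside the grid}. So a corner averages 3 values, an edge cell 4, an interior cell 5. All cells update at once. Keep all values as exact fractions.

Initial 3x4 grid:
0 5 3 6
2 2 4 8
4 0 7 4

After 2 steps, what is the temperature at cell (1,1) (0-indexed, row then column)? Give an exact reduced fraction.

Step 1: cell (1,1) = 13/5
Step 2: cell (1,1) = 303/100
Full grid after step 2:
  41/18 179/60 131/30 47/9
  67/30 303/100 423/100 223/40
  29/12 29/10 68/15 187/36

Answer: 303/100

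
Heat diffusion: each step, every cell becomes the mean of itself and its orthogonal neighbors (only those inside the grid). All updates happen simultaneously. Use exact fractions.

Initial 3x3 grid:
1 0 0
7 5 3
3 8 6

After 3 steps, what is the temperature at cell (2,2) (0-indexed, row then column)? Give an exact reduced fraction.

Answer: 631/135

Derivation:
Step 1: cell (2,2) = 17/3
Step 2: cell (2,2) = 44/9
Step 3: cell (2,2) = 631/135
Full grid after step 3:
  3413/1080 19771/7200 122/45
  14423/3600 11827/3000 25921/7200
  199/40 34771/7200 631/135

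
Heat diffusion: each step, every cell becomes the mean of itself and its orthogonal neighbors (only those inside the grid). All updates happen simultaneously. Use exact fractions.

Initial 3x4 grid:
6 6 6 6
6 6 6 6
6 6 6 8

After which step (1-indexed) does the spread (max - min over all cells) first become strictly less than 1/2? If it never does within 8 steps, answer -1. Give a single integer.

Answer: 3

Derivation:
Step 1: max=20/3, min=6, spread=2/3
Step 2: max=59/9, min=6, spread=5/9
Step 3: max=689/108, min=6, spread=41/108
  -> spread < 1/2 first at step 3
Step 4: max=81977/12960, min=6, spread=4217/12960
Step 5: max=4874749/777600, min=21679/3600, spread=38417/155520
Step 6: max=291136211/46656000, min=434597/72000, spread=1903471/9331200
Step 7: max=17397149089/2799360000, min=13075759/2160000, spread=18038617/111974400
Step 8: max=1041037782851/167961600000, min=1179326759/194400000, spread=883978523/6718464000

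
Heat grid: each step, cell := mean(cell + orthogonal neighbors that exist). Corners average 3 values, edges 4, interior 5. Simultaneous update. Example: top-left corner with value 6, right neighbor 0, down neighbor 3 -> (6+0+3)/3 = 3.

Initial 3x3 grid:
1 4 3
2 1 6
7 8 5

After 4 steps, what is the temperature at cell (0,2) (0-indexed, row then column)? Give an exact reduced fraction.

Step 1: cell (0,2) = 13/3
Step 2: cell (0,2) = 31/9
Step 3: cell (0,2) = 512/135
Step 4: cell (0,2) = 30259/8100
Full grid after step 4:
  107461/32400 3085123/864000 30259/8100
  1111291/288000 178297/45000 3711373/864000
  69193/16200 1324541/288000 150361/32400

Answer: 30259/8100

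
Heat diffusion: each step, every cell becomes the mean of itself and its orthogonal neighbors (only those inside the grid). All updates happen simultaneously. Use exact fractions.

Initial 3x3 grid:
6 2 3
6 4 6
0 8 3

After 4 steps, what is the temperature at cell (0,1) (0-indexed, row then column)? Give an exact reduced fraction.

Step 1: cell (0,1) = 15/4
Step 2: cell (0,1) = 1037/240
Step 3: cell (0,1) = 59059/14400
Step 4: cell (0,1) = 3721373/864000
Full grid after step 4:
  549869/129600 3721373/864000 545069/129600
  477031/108000 775063/180000 477031/108000
  569669/129600 3904373/864000 574469/129600

Answer: 3721373/864000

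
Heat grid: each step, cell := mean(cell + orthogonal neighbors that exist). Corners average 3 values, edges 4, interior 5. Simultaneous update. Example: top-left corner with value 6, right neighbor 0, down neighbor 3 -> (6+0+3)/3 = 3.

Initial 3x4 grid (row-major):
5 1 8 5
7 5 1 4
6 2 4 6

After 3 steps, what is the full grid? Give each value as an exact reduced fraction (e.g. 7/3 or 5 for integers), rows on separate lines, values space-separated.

After step 1:
  13/3 19/4 15/4 17/3
  23/4 16/5 22/5 4
  5 17/4 13/4 14/3
After step 2:
  89/18 481/120 557/120 161/36
  1097/240 447/100 93/25 281/60
  5 157/40 497/120 143/36
After step 3:
  9737/2160 8129/1800 7579/1800 4967/1080
  68347/14400 24833/6000 6497/1500 15163/3600
  3239/720 5261/1200 14183/3600 4607/1080

Answer: 9737/2160 8129/1800 7579/1800 4967/1080
68347/14400 24833/6000 6497/1500 15163/3600
3239/720 5261/1200 14183/3600 4607/1080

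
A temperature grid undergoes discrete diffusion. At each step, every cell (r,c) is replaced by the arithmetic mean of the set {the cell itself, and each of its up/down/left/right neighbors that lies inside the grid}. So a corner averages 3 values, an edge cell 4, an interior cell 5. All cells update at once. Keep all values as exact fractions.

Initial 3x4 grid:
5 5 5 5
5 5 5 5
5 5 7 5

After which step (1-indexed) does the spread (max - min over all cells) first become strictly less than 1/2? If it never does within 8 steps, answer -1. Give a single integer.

Answer: 3

Derivation:
Step 1: max=17/3, min=5, spread=2/3
Step 2: max=331/60, min=5, spread=31/60
Step 3: max=2911/540, min=5, spread=211/540
  -> spread < 1/2 first at step 3
Step 4: max=286897/54000, min=4547/900, spread=14077/54000
Step 5: max=2570407/486000, min=273683/54000, spread=5363/24300
Step 6: max=76640809/14580000, min=152869/30000, spread=93859/583200
Step 7: max=4584274481/874800000, min=248336467/48600000, spread=4568723/34992000
Step 8: max=274220435629/52488000000, min=7471618889/1458000000, spread=8387449/83980800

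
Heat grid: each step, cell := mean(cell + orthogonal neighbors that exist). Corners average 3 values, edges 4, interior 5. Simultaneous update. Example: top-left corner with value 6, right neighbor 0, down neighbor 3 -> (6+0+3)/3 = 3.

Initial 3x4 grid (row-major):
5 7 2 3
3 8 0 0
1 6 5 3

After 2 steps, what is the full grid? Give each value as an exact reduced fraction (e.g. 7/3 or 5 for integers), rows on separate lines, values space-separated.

After step 1:
  5 11/2 3 5/3
  17/4 24/5 3 3/2
  10/3 5 7/2 8/3
After step 2:
  59/12 183/40 79/24 37/18
  1043/240 451/100 79/25 53/24
  151/36 499/120 85/24 23/9

Answer: 59/12 183/40 79/24 37/18
1043/240 451/100 79/25 53/24
151/36 499/120 85/24 23/9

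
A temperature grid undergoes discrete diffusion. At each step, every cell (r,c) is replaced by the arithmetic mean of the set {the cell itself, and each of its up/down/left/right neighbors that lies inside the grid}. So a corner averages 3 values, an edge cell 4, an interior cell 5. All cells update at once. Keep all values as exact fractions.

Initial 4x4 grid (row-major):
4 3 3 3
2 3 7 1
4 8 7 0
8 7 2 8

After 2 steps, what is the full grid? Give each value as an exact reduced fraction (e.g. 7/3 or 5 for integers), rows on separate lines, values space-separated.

Answer: 19/6 297/80 827/240 109/36
327/80 211/50 407/100 797/240
1253/240 539/100 124/25 893/240
217/36 1463/240 1223/240 40/9

Derivation:
After step 1:
  3 13/4 4 7/3
  13/4 23/5 21/5 11/4
  11/2 29/5 24/5 4
  19/3 25/4 6 10/3
After step 2:
  19/6 297/80 827/240 109/36
  327/80 211/50 407/100 797/240
  1253/240 539/100 124/25 893/240
  217/36 1463/240 1223/240 40/9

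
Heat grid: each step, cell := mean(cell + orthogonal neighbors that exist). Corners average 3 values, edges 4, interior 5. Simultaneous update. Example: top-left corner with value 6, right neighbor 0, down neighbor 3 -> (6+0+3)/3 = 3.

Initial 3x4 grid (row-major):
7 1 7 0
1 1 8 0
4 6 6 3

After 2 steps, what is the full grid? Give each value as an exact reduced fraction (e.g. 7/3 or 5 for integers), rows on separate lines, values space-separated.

Answer: 41/12 18/5 221/60 109/36
799/240 193/50 203/50 749/240
67/18 64/15 87/20 23/6

Derivation:
After step 1:
  3 4 4 7/3
  13/4 17/5 22/5 11/4
  11/3 17/4 23/4 3
After step 2:
  41/12 18/5 221/60 109/36
  799/240 193/50 203/50 749/240
  67/18 64/15 87/20 23/6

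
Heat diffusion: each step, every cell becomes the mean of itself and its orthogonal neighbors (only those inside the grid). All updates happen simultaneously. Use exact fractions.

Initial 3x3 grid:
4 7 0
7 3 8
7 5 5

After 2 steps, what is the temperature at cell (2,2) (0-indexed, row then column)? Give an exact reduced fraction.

Answer: 5

Derivation:
Step 1: cell (2,2) = 6
Step 2: cell (2,2) = 5
Full grid after step 2:
  59/12 41/8 25/6
  283/48 19/4 21/4
  199/36 35/6 5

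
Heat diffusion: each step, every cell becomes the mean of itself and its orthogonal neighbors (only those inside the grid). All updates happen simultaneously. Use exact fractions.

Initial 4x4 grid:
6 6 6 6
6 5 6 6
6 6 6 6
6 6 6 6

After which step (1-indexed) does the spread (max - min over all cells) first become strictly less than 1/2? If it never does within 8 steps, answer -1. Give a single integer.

Answer: 1

Derivation:
Step 1: max=6, min=23/4, spread=1/4
  -> spread < 1/2 first at step 1
Step 2: max=6, min=289/50, spread=11/50
Step 3: max=6, min=14033/2400, spread=367/2400
Step 4: max=3587/600, min=63229/10800, spread=1337/10800
Step 5: max=107531/18000, min=1902331/324000, spread=33227/324000
Step 6: max=643951/108000, min=57105673/9720000, spread=849917/9720000
Step 7: max=9651467/1620000, min=1715885653/291600000, spread=21378407/291600000
Step 8: max=2892311657/486000000, min=51521537629/8748000000, spread=540072197/8748000000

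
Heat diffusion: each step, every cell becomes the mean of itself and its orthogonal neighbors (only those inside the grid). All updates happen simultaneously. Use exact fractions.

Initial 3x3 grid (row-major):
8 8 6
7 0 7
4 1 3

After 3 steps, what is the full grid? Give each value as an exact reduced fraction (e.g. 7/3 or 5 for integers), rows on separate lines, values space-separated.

After step 1:
  23/3 11/2 7
  19/4 23/5 4
  4 2 11/3
After step 2:
  215/36 743/120 11/2
  1261/240 417/100 289/60
  43/12 107/30 29/9
After step 3:
  12541/2160 39301/7200 1981/360
  68327/14400 28799/6000 7969/1800
  2977/720 818/225 2089/540

Answer: 12541/2160 39301/7200 1981/360
68327/14400 28799/6000 7969/1800
2977/720 818/225 2089/540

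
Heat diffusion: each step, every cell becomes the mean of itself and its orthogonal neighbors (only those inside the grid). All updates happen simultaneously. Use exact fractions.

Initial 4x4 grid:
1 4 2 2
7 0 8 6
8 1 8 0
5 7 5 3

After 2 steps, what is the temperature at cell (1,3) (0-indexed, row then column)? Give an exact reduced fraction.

Step 1: cell (1,3) = 4
Step 2: cell (1,3) = 983/240
Full grid after step 2:
  13/4 55/16 833/240 34/9
  69/16 387/100 106/25 983/240
  1243/240 459/100 24/5 919/240
  197/36 1303/240 1039/240 38/9

Answer: 983/240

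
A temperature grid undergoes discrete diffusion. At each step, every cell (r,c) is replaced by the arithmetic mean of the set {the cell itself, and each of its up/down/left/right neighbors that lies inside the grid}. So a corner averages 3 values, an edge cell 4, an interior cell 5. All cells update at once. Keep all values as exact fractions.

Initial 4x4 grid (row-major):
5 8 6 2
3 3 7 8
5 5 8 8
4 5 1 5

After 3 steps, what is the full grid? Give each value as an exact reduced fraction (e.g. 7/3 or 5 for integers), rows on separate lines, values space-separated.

Answer: 5431/1080 38513/7200 41129/7200 12839/2160
34973/7200 15673/3000 34889/6000 10781/1800
32917/7200 30121/6000 82/15 10681/1800
9607/2160 4139/900 4673/900 733/135

Derivation:
After step 1:
  16/3 11/2 23/4 16/3
  4 26/5 32/5 25/4
  17/4 26/5 29/5 29/4
  14/3 15/4 19/4 14/3
After step 2:
  89/18 1307/240 1379/240 52/9
  1127/240 263/50 147/25 757/120
  1087/240 121/25 147/25 719/120
  38/9 551/120 569/120 50/9
After step 3:
  5431/1080 38513/7200 41129/7200 12839/2160
  34973/7200 15673/3000 34889/6000 10781/1800
  32917/7200 30121/6000 82/15 10681/1800
  9607/2160 4139/900 4673/900 733/135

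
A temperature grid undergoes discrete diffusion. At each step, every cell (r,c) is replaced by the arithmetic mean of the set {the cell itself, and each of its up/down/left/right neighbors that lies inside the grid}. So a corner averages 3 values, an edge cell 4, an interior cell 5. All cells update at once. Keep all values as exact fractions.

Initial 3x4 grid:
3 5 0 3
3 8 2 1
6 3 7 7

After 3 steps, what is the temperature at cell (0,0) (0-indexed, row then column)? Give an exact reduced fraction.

Step 1: cell (0,0) = 11/3
Step 2: cell (0,0) = 38/9
Step 3: cell (0,0) = 4331/1080
Full grid after step 3:
  4331/1080 13709/3600 1403/450 6131/2160
  16199/3600 24919/6000 11527/3000 49141/14400
  3349/720 3827/800 10541/2400 187/45

Answer: 4331/1080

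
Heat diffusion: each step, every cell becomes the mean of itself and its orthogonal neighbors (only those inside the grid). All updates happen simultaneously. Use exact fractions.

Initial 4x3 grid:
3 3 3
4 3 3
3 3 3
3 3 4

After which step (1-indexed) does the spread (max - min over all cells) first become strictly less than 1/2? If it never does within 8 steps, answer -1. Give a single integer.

Step 1: max=10/3, min=3, spread=1/3
  -> spread < 1/2 first at step 1
Step 2: max=59/18, min=3, spread=5/18
Step 3: max=3451/1080, min=2219/720, spread=49/432
Step 4: max=413269/129600, min=66769/21600, spread=2531/25920
Step 5: max=164633089/51840000, min=673391/216000, spread=3019249/51840000
Step 6: max=164396711/51840000, min=60719051/19440000, spread=297509/6220800
Step 7: max=591028799209/186624000000, min=913485521/291600000, spread=6398065769/186624000000
Step 8: max=1772353464773/559872000000, min=36581378951/11664000000, spread=131578201/4478976000

Answer: 1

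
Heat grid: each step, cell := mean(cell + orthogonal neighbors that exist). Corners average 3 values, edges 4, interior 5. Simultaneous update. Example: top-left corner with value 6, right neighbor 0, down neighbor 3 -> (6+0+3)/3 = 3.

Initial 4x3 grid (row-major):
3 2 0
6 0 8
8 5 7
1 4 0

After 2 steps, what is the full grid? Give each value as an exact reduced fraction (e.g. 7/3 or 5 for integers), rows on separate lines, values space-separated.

Answer: 55/18 249/80 25/9
1027/240 73/20 977/240
1103/240 43/10 1033/240
71/18 153/40 67/18

Derivation:
After step 1:
  11/3 5/4 10/3
  17/4 21/5 15/4
  5 24/5 5
  13/3 5/2 11/3
After step 2:
  55/18 249/80 25/9
  1027/240 73/20 977/240
  1103/240 43/10 1033/240
  71/18 153/40 67/18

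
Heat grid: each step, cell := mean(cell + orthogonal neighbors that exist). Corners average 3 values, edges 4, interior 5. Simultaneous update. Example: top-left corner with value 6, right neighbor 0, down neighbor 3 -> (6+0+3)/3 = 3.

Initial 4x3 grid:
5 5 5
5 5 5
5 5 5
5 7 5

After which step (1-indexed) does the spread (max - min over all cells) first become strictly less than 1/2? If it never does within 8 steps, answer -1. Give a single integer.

Answer: 3

Derivation:
Step 1: max=17/3, min=5, spread=2/3
Step 2: max=667/120, min=5, spread=67/120
Step 3: max=5837/1080, min=5, spread=437/1080
  -> spread < 1/2 first at step 3
Step 4: max=2317531/432000, min=2509/500, spread=29951/86400
Step 5: max=20655821/3888000, min=17033/3375, spread=206761/777600
Step 6: max=8232195571/1555200000, min=13665671/2700000, spread=14430763/62208000
Step 7: max=491667741689/93312000000, min=1097652727/216000000, spread=139854109/746496000
Step 8: max=29416071890251/5598720000000, min=99051228977/19440000000, spread=7114543559/44789760000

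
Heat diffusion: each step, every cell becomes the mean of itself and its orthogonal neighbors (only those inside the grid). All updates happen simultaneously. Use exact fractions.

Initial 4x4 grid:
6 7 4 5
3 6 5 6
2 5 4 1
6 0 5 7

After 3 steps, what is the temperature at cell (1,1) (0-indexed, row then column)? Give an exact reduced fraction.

Step 1: cell (1,1) = 26/5
Step 2: cell (1,1) = 118/25
Step 3: cell (1,1) = 28391/6000
Full grid after step 3:
  10937/2160 9209/1800 3031/600 709/144
  32591/7200 28391/6000 9431/2000 11119/2400
  28711/7200 24139/6000 25673/6000 31349/7200
  7669/2160 3437/900 3613/900 1819/432

Answer: 28391/6000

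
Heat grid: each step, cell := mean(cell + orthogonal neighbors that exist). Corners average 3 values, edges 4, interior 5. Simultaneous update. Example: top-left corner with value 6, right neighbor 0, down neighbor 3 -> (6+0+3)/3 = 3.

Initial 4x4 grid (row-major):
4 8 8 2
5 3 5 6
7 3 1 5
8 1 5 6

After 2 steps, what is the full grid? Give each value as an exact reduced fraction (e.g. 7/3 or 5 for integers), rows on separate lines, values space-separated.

After step 1:
  17/3 23/4 23/4 16/3
  19/4 24/5 23/5 9/2
  23/4 3 19/5 9/2
  16/3 17/4 13/4 16/3
After step 2:
  97/18 659/120 643/120 187/36
  629/120 229/50 469/100 71/15
  113/24 108/25 383/100 68/15
  46/9 95/24 499/120 157/36

Answer: 97/18 659/120 643/120 187/36
629/120 229/50 469/100 71/15
113/24 108/25 383/100 68/15
46/9 95/24 499/120 157/36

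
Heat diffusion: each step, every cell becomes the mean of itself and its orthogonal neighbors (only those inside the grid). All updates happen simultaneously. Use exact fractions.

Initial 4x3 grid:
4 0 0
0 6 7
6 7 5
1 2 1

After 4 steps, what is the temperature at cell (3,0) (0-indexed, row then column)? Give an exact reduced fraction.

Answer: 152063/43200

Derivation:
Step 1: cell (3,0) = 3
Step 2: cell (3,0) = 37/12
Step 3: cell (3,0) = 833/240
Step 4: cell (3,0) = 152063/43200
Full grid after step 4:
  201077/64800 1364513/432000 219077/64800
  45149/13500 644857/180000 24637/6750
  32521/9000 1337939/360000 104813/27000
  152063/43200 3171481/864000 484589/129600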